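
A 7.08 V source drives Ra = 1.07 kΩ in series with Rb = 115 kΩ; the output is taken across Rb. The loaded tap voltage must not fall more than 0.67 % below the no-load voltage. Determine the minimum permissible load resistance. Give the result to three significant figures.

R_L(min) ≈ 157 kΩ

Output resistance R_th = Ra‖Rb = (1.07 × 115)/116.1 = 1.060 kΩ.
The fractional drop is R_th/(R_th + R_L); requiring this ≤ 0.00670 gives R_L ≥ R_th(1/0.00670 − 1) = 1.060 × 148.3 = 157 kΩ.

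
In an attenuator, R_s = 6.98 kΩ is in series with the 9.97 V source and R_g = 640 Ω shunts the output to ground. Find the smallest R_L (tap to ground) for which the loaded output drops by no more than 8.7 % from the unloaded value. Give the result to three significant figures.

R_L(min) ≈ 6.15 kΩ

Output resistance R_th = R_s‖R_g = (6980 × 640)/7620 = 586.2 Ω.
The fractional drop is R_th/(R_th + R_L); requiring this ≤ 0.0870 gives R_L ≥ R_th(1/0.0870 − 1) = 586.2 × 10.49 = 6.15 kΩ.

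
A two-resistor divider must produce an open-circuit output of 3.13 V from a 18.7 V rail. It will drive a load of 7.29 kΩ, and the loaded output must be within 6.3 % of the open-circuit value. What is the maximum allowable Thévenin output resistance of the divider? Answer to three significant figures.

Loading drop = R_th/(R_th + R_L) ≤ 0.0630, so R_th ≤ R_L · ε/(1−ε) = 7.29 kΩ × 0.0630/0.9370 = 490 Ω.

R_th ≤ 490 Ω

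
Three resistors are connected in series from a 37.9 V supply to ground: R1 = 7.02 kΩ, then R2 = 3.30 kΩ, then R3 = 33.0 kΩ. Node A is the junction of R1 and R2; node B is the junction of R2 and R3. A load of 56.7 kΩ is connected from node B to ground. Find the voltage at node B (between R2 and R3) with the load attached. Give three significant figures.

V ≈ 25.4 V

At node B, R3 is in parallel with the load: R3‖R_L = 20.86 kΩ.
Below node A the resistance is R2 + (R3‖R_L) = 24.16 kΩ, so V_A = 37.9 × 24.16/31.18 = 29.37 V.
Then V_B = V_A × (R3‖R_L)/(R2 + R3‖R_L) = 29.37 × 20.86/24.16 = 25.4 V.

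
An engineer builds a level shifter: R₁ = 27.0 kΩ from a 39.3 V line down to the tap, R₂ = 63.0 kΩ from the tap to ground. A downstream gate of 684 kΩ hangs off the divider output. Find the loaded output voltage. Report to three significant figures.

The load sits in parallel with R₂: R₂‖R_L = (63.0 × 684) / (63.0 + 684) = 57.69 kΩ.
V_out = 39.3 × 57.69 / (27.0 + 57.69) = 39.3 × 57.69/84.69 = 26.8 V.
(Unloaded it would have been 27.5 V.)

V_out ≈ 26.8 V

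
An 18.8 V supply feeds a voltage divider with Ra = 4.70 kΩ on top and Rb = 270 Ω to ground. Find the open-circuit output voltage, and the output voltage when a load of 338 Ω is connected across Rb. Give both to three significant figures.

Open-circuit: V = 18.8 × 270/(4700 + 270) = 1.02 V.
With the load, Rb becomes Rb‖R_L = 150.1 Ω, so V = 18.8 × 150.1/4850 = 0.582 V.

Unloaded: 1.02 V; loaded: 0.582 V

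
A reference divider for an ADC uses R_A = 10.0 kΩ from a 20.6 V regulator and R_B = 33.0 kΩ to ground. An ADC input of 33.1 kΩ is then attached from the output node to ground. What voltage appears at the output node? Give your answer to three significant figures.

The load sits in parallel with R_B: R_B‖R_L = (33.0 × 33.1) / (33.0 + 33.1) = 16.52 kΩ.
V_out = 20.6 × 16.52 / (10.0 + 16.52) = 20.6 × 16.52/26.52 = 12.8 V.

V_out ≈ 12.8 V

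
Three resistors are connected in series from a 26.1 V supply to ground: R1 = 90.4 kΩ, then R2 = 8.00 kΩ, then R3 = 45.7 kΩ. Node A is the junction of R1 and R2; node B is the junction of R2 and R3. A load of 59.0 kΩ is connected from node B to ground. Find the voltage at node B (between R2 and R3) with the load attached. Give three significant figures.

At node B, R3 is in parallel with the load: R3‖R_L = 25.75 kΩ.
Below node A the resistance is R2 + (R3‖R_L) = 33.75 kΩ, so V_A = 26.1 × 33.75/124.2 = 7.096 V.
Then V_B = V_A × (R3‖R_L)/(R2 + R3‖R_L) = 7.096 × 25.75/33.75 = 5.41 V.

V ≈ 5.41 V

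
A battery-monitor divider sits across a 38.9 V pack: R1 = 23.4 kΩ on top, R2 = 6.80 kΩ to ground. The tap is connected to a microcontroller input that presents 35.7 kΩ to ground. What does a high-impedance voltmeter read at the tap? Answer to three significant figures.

V_out ≈ 7.63 V

The load sits in parallel with R2: R2‖R_L = (6.80 × 35.7) / (6.80 + 35.7) = 5.712 kΩ.
V_out = 38.9 × 5.712 / (23.4 + 5.712) = 38.9 × 5.712/29.11 = 7.63 V.
(Unloaded it would have been 8.76 V.)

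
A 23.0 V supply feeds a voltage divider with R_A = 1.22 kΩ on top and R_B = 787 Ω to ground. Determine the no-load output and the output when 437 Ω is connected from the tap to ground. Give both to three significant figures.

Open-circuit: V = 23.0 × 787/(1220 + 787) = 9.02 V.
With the load, R_B becomes R_B‖R_L = 281.0 Ω, so V = 23.0 × 281.0/1501 = 4.31 V.

Unloaded: 9.02 V; loaded: 4.31 V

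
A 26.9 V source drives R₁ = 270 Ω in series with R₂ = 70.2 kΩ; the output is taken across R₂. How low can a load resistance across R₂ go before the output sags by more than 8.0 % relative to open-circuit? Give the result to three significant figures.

Output resistance R_th = R₁‖R₂ = (270 × 70200)/70470 = 269.0 Ω.
The fractional drop is R_th/(R_th + R_L); requiring this ≤ 0.0800 gives R_L ≥ R_th(1/0.0800 − 1) = 269.0 × 11.50 = 3.09 kΩ.

R_L(min) ≈ 3.09 kΩ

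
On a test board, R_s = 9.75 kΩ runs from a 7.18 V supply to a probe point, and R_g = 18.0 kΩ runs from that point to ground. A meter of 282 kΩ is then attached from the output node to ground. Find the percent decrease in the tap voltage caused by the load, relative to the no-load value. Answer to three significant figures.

2.19 %

The divider's output (Thévenin) resistance is R_s‖R_g = 6.324 kΩ.
Fractional drop under load = R_th/(R_th + R_L) = 6.324 / (6.324 + 282) = 0.02193.
So the output falls by 2.19 %.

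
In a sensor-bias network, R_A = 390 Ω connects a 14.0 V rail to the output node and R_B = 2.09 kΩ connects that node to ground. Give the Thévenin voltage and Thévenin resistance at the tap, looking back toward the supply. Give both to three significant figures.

V_th is the open-circuit tap voltage: 14.0 × 2090/(390 + 2090) = 11.8 V.
With the supply zeroed, R_A and R_B appear in parallel from the tap: R_th = R_A‖R_B = (390 × 2090)/2480 = 329 Ω.

V_th = 11.8 V, R_th = 329 Ω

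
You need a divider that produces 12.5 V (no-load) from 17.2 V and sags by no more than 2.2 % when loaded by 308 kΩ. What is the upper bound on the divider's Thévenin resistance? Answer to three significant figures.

R_th ≤ 6.93 kΩ

Loading drop = R_th/(R_th + R_L) ≤ 0.0220, so R_th ≤ R_L · ε/(1−ε) = 308 kΩ × 0.0220/0.9780 = 6.93 kΩ.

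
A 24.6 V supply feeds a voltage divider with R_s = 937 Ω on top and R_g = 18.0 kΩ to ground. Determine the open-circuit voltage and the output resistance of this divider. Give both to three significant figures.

V_th is the open-circuit tap voltage: 24.6 × 18000/(937 + 18000) = 23.4 V.
With the supply zeroed, R_s and R_g appear in parallel from the tap: R_th = R_s‖R_g = (937 × 18000)/18940 = 891 Ω.

V_th = 23.4 V, R_th = 891 Ω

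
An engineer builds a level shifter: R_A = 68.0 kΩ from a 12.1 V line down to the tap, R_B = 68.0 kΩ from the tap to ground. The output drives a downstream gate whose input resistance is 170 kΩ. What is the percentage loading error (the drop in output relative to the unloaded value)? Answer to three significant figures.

16.7 %

The divider's output (Thévenin) resistance is R_A‖R_B = 34.00 kΩ.
Fractional drop under load = R_th/(R_th + R_L) = 34.00 / (34.00 + 170) = 0.1667.
So the output falls by 16.7 %.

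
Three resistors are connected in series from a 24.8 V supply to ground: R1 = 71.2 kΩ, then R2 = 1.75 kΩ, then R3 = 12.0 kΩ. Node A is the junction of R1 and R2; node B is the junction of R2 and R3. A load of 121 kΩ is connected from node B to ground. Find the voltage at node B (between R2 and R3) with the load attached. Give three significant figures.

V ≈ 3.23 V

At node B, R3 is in parallel with the load: R3‖R_L = 10.92 kΩ.
Below node A the resistance is R2 + (R3‖R_L) = 12.67 kΩ, so V_A = 24.8 × 12.67/83.87 = 3.746 V.
Then V_B = V_A × (R3‖R_L)/(R2 + R3‖R_L) = 3.746 × 10.92/12.67 = 3.23 V.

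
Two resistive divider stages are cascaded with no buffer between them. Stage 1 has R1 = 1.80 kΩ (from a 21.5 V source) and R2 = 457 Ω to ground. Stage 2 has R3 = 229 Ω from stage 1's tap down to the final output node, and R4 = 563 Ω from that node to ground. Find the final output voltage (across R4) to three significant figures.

Stage 2 presents R3+R4 = 792.0 Ω as a load on stage 1's tap.
Stage 1's lower leg becomes R2‖(R3+R4) = 289.8 Ω, so V_mid = 21.5 × 289.8/2090 = 2.981 V.
Stage 2 is itself unloaded: V_out = V_mid × R4/(R3+R4) = 2.981 × 563/792.0 = 2.12 V.

V_out ≈ 2.12 V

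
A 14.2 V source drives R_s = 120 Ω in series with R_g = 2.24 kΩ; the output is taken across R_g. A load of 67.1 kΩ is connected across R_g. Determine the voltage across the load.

The load sits in parallel with R_g: R_g‖R_L = (2240 × 67100) / (2240 + 67100) = 2168 Ω.
V_out = 14.2 × 2168 / (120 + 2168) = 14.2 × 2168/2288 = 13.5 V.
(Unloaded it would have been 13.5 V.)

V_out ≈ 13.5 V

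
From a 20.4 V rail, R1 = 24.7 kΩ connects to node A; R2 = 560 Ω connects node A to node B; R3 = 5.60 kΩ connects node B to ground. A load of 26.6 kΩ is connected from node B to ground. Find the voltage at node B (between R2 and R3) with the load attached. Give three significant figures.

At node B, R3 is in parallel with the load: R3‖R_L = 4626 Ω.
Below node A the resistance is R2 + (R3‖R_L) = 5186 Ω, so V_A = 20.4 × 5186/29890 = 3.540 V.
Then V_B = V_A × (R3‖R_L)/(R2 + R3‖R_L) = 3.540 × 4626/5186 = 3.16 V.

V ≈ 3.16 V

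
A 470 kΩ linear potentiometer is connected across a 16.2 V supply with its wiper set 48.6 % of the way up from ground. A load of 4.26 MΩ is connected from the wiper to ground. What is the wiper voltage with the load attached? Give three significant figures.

V ≈ 7.66 V

The wiper splits the pot into (1−α)R = 241.6 kΩ above and αR = 228.4 kΩ below.
Lower section ‖ load = 216.8 kΩ.
V_wiper = 16.2 × 216.8/(241.6 + 216.8) = 7.66 V.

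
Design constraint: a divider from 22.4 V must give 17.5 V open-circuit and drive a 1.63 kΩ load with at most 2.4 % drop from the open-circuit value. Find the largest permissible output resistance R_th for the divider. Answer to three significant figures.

R_th ≤ 40.1 Ω

Loading drop = R_th/(R_th + R_L) ≤ 0.0240, so R_th ≤ R_L · ε/(1−ε) = 1.63 kΩ × 0.0240/0.9760 = 40.1 Ω.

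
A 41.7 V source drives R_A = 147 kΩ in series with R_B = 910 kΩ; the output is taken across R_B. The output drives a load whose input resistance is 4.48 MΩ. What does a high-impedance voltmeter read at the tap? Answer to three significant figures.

V_out ≈ 34.9 V

The load sits in parallel with R_B: R_B‖R_L = (910 × 4480) / (910 + 4480) = 756.4 kΩ.
V_out = 41.7 × 756.4 / (147 + 756.4) = 41.7 × 756.4/903.4 = 34.9 V.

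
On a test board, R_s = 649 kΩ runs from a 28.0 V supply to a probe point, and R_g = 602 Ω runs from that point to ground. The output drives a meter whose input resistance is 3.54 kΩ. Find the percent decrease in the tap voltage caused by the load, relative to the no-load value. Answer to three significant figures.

The divider's output (Thévenin) resistance is R_s‖R_g = 601.4 Ω.
Fractional drop under load = R_th/(R_th + R_L) = 601.4 / (601.4 + 3540) = 0.1452.
So the output falls by 14.5 %.

14.5 %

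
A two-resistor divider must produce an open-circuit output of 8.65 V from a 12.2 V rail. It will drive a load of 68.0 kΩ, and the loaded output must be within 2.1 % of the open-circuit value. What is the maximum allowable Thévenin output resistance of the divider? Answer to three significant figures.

Loading drop = R_th/(R_th + R_L) ≤ 0.0210, so R_th ≤ R_L · ε/(1−ε) = 68.0 kΩ × 0.0210/0.9790 = 1.46 kΩ.
(Any R1, R2 with R2/(R1+R2) = 0.709 and R1‖R2 ≤ 1.46 kΩ will meet the spec.)

R_th ≤ 1.46 kΩ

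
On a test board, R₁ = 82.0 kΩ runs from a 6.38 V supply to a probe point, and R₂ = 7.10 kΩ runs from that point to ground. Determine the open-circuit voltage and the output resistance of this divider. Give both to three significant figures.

V_th is the open-circuit tap voltage: 6.38 × 7.10/(82.0 + 7.10) = 0.508 V.
With the supply zeroed, R₁ and R₂ appear in parallel from the tap: R_th = R₁‖R₂ = (82.0 × 7.10)/89.10 = 6.53 kΩ.

V_th = 0.508 V, R_th = 6.53 kΩ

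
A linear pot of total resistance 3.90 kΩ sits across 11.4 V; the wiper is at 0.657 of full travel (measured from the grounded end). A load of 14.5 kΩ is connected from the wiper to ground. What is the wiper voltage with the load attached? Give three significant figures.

The wiper splits the pot into (1−α)R = 1.338 kΩ above and αR = 2.562 kΩ below.
Lower section ‖ load = 2.178 kΩ.
V_wiper = 11.4 × 2.178/(1.338 + 2.178) = 7.06 V.

V ≈ 7.06 V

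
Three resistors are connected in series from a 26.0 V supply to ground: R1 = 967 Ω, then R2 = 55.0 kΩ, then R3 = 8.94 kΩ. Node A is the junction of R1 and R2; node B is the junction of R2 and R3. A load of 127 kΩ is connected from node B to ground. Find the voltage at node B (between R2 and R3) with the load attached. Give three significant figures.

V ≈ 3.38 V

At node B, R3 is in parallel with the load: R3‖R_L = 8352 Ω.
Below node A the resistance is R2 + (R3‖R_L) = 63350 Ω, so V_A = 26.0 × 63350/64320 = 25.61 V.
Then V_B = V_A × (R3‖R_L)/(R2 + R3‖R_L) = 25.61 × 8352/63350 = 3.38 V.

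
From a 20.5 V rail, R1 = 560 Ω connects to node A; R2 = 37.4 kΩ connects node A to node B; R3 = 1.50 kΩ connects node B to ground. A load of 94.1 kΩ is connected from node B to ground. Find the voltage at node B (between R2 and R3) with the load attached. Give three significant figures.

At node B, R3 is in parallel with the load: R3‖R_L = 1476 Ω.
Below node A the resistance is R2 + (R3‖R_L) = 38880 Ω, so V_A = 20.5 × 38880/39440 = 20.21 V.
Then V_B = V_A × (R3‖R_L)/(R2 + R3‖R_L) = 20.21 × 1476/38880 = 0.768 V.

V ≈ 0.768 V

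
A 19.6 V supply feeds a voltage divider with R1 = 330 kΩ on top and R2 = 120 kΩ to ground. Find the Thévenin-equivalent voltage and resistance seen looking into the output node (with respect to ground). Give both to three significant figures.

V_th = 5.23 V, R_th = 88.0 kΩ

V_th is the open-circuit tap voltage: 19.6 × 120/(330 + 120) = 5.23 V.
With the supply zeroed, R1 and R2 appear in parallel from the tap: R_th = R1‖R2 = (330 × 120)/450.0 = 88.0 kΩ.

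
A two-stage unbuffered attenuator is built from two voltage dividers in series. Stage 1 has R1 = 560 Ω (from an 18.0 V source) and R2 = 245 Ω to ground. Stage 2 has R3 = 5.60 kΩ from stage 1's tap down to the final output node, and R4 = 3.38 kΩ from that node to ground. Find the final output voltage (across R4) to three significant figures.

Stage 2 presents R3+R4 = 8980 Ω as a load on stage 1's tap.
Stage 1's lower leg becomes R2‖(R3+R4) = 238.5 Ω, so V_mid = 18.0 × 238.5/798.5 = 5.376 V.
Stage 2 is itself unloaded: V_out = V_mid × R4/(R3+R4) = 5.376 × 3380/8980 = 2.02 V.

V_out ≈ 2.02 V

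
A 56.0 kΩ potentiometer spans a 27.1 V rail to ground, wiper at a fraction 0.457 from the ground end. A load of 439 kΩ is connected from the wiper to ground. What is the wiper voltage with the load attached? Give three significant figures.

V ≈ 12.0 V

The wiper splits the pot into (1−α)R = 30.41 kΩ above and αR = 25.59 kΩ below.
Lower section ‖ load = 24.18 kΩ.
V_wiper = 27.1 × 24.18/(30.41 + 24.18) = 12.0 V.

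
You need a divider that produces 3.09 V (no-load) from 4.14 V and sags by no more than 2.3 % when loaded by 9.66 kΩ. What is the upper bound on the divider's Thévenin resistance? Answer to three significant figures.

R_th ≤ 227 Ω

Loading drop = R_th/(R_th + R_L) ≤ 0.0230, so R_th ≤ R_L · ε/(1−ε) = 9.66 kΩ × 0.0230/0.9770 = 227 Ω.
(Any R1, R2 with R2/(R1+R2) = 0.746 and R1‖R2 ≤ 227 Ω will meet the spec.)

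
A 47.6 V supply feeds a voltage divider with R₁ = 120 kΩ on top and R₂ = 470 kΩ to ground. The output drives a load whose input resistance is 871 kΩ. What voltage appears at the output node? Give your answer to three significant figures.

The load sits in parallel with R₂: R₂‖R_L = (470 × 871) / (470 + 871) = 305.3 kΩ.
V_out = 47.6 × 305.3 / (120 + 305.3) = 47.6 × 305.3/425.3 = 34.2 V.
(Unloaded it would have been 37.9 V.)

V_out ≈ 34.2 V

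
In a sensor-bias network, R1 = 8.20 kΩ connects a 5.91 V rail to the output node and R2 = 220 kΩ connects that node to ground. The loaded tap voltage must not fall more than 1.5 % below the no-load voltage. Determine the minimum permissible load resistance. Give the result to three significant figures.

R_L(min) ≈ 519 kΩ

Output resistance R_th = R1‖R2 = (8.20 × 220)/228.2 = 7.905 kΩ.
The fractional drop is R_th/(R_th + R_L); requiring this ≤ 0.0150 gives R_L ≥ R_th(1/0.0150 − 1) = 7.905 × 65.67 = 519 kΩ.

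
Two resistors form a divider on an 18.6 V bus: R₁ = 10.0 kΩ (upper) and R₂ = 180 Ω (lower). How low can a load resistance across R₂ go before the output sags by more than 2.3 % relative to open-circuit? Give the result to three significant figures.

Output resistance R_th = R₁‖R₂ = (10000 × 180)/10180 = 176.8 Ω.
The fractional drop is R_th/(R_th + R_L); requiring this ≤ 0.0230 gives R_L ≥ R_th(1/0.0230 − 1) = 176.8 × 42.48 = 7.51 kΩ.

R_L(min) ≈ 7.51 kΩ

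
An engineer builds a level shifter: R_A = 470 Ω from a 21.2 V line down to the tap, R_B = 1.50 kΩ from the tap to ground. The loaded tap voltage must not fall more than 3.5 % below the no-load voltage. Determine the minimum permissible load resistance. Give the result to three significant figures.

Output resistance R_th = R_A‖R_B = (470 × 1500)/1970 = 357.9 Ω.
The fractional drop is R_th/(R_th + R_L); requiring this ≤ 0.0350 gives R_L ≥ R_th(1/0.0350 − 1) = 357.9 × 27.57 = 9.87 kΩ.

R_L(min) ≈ 9.87 kΩ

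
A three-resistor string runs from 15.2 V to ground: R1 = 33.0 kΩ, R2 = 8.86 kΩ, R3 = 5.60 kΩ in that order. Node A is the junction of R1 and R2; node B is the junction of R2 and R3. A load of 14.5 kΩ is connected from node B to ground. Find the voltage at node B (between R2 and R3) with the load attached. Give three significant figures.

At node B, R3 is in parallel with the load: R3‖R_L = 4.040 kΩ.
Below node A the resistance is R2 + (R3‖R_L) = 12.90 kΩ, so V_A = 15.2 × 12.90/45.90 = 4.272 V.
Then V_B = V_A × (R3‖R_L)/(R2 + R3‖R_L) = 4.272 × 4.040/12.90 = 1.34 V.

V ≈ 1.34 V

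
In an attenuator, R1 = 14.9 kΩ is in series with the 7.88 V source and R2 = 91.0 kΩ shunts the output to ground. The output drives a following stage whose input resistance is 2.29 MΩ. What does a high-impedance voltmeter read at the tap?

V_out ≈ 6.73 V

The load sits in parallel with R2: R2‖R_L = (91.0 × 2290) / (91.0 + 2290) = 87.52 kΩ.
V_out = 7.88 × 87.52 / (14.9 + 87.52) = 7.88 × 87.52/102.4 = 6.73 V.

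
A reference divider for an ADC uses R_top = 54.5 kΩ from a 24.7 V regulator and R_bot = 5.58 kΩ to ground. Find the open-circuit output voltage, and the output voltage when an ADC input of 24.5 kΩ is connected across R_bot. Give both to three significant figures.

Unloaded: 2.29 V; loaded: 1.90 V

Open-circuit: V = 24.7 × 5.58/(54.5 + 5.58) = 2.29 V.
With the load, R_bot becomes R_bot‖R_L = 4.545 kΩ, so V = 24.7 × 4.545/59.04 = 1.90 V.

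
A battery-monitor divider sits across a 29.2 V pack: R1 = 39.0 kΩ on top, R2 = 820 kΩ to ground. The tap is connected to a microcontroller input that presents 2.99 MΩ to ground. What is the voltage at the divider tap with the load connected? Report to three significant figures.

V_out ≈ 27.5 V

The load sits in parallel with R2: R2‖R_L = (820 × 2990) / (820 + 2990) = 643.5 kΩ.
V_out = 29.2 × 643.5 / (39.0 + 643.5) = 29.2 × 643.5/682.5 = 27.5 V.
(Unloaded it would have been 27.9 V.)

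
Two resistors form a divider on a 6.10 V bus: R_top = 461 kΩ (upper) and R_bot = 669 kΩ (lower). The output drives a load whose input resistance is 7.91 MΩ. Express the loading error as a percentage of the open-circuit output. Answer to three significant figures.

The divider's output (Thévenin) resistance is R_top‖R_bot = 272.9 kΩ.
Fractional drop under load = R_th/(R_th + R_L) = 272.9 / (272.9 + 7910) = 0.03335.
So the output falls by 3.34 %.

3.34 %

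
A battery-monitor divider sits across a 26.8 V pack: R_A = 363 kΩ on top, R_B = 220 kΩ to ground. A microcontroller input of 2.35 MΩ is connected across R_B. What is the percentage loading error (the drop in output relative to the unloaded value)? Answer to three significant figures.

5.51 %

The divider's output (Thévenin) resistance is R_A‖R_B = 137.0 kΩ.
Fractional drop under load = R_th/(R_th + R_L) = 137.0 / (137.0 + 2350) = 0.05508.
So the output falls by 5.51 %.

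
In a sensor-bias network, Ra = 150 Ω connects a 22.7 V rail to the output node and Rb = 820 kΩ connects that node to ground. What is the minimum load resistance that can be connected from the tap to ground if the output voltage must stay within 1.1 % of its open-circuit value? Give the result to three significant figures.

R_L(min) ≈ 13.5 kΩ

Output resistance R_th = Ra‖Rb = (150 × 820000)/820200 = 150.0 Ω.
The fractional drop is R_th/(R_th + R_L); requiring this ≤ 0.0110 gives R_L ≥ R_th(1/0.0110 − 1) = 150.0 × 89.91 = 13.5 kΩ.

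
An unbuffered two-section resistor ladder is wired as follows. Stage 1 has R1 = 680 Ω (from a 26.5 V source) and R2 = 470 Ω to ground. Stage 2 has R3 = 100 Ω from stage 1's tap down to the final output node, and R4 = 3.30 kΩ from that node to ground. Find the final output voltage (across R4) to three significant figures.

Stage 2 presents R3+R4 = 3400 Ω as a load on stage 1's tap.
Stage 1's lower leg becomes R2‖(R3+R4) = 412.9 Ω, so V_mid = 26.5 × 412.9/1093 = 10.01 V.
Stage 2 is itself unloaded: V_out = V_mid × R4/(R3+R4) = 10.01 × 3300/3400 = 9.72 V.

V_out ≈ 9.72 V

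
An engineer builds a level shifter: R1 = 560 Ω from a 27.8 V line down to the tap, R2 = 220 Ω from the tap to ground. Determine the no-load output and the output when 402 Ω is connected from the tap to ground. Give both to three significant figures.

Open-circuit: V = 27.8 × 220/(560 + 220) = 7.84 V.
With the load, R2 becomes R2‖R_L = 142.2 Ω, so V = 27.8 × 142.2/702.2 = 5.63 V.

Unloaded: 7.84 V; loaded: 5.63 V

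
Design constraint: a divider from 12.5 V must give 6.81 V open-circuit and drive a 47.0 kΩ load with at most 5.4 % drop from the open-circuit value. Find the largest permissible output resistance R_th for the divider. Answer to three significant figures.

R_th ≤ 2.68 kΩ

Loading drop = R_th/(R_th + R_L) ≤ 0.0540, so R_th ≤ R_L · ε/(1−ε) = 47.0 kΩ × 0.0540/0.9460 = 2.68 kΩ.
(Any R1, R2 with R2/(R1+R2) = 0.545 and R1‖R2 ≤ 2.68 kΩ will meet the spec.)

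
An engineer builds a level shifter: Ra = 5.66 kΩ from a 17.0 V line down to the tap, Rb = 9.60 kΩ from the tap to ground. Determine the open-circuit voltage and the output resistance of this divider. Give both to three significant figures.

V_th = 10.7 V, R_th = 3.56 kΩ

V_th is the open-circuit tap voltage: 17.0 × 9.60/(5.66 + 9.60) = 10.7 V.
With the supply zeroed, Ra and Rb appear in parallel from the tap: R_th = Ra‖Rb = (5.66 × 9.60)/15.26 = 3.56 kΩ.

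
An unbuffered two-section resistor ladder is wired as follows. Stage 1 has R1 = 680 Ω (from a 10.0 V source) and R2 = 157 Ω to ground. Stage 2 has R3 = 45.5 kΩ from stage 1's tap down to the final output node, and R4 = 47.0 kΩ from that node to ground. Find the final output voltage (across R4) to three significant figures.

V_out ≈ 0.952 V

Stage 2 presents R3+R4 = 92500 Ω as a load on stage 1's tap.
Stage 1's lower leg becomes R2‖(R3+R4) = 156.7 Ω, so V_mid = 10.0 × 156.7/836.7 = 1.873 V.
Stage 2 is itself unloaded: V_out = V_mid × R4/(R3+R4) = 1.873 × 47000/92500 = 0.952 V.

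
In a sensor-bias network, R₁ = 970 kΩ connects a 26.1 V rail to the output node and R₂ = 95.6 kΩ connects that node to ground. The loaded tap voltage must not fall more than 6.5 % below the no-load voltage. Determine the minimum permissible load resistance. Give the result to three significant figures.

Output resistance R_th = R₁‖R₂ = (970 × 95.6)/1066 = 87.02 kΩ.
The fractional drop is R_th/(R_th + R_L); requiring this ≤ 0.0650 gives R_L ≥ R_th(1/0.0650 − 1) = 87.02 × 14.38 = 1.25 MΩ.

R_L(min) ≈ 1.25 MΩ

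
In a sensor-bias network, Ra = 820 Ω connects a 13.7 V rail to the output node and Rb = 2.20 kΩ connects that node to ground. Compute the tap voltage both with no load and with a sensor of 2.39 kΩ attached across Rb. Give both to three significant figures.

Unloaded: 9.98 V; loaded: 7.98 V

Open-circuit: V = 13.7 × 2200/(820 + 2200) = 9.98 V.
With the load, Rb becomes Rb‖R_L = 1146 Ω, so V = 13.7 × 1146/1966 = 7.98 V.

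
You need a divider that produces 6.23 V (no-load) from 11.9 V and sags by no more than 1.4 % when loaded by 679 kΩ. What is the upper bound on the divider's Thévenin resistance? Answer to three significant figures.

R_th ≤ 9.64 kΩ

Loading drop = R_th/(R_th + R_L) ≤ 0.0140, so R_th ≤ R_L · ε/(1−ε) = 679 kΩ × 0.0140/0.9860 = 9.64 kΩ.
(Any R1, R2 with R2/(R1+R2) = 0.524 and R1‖R2 ≤ 9.64 kΩ will meet the spec.)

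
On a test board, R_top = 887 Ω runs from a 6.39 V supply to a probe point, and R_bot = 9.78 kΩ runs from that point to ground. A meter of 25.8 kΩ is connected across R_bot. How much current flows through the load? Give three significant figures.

R_bot‖R_L = 7092 Ω; V_out = 6.39 × 7092/7979 = 5.680 V.
I_L = V_out / R_L = 5.680 / 25.8 kΩ = 0.220 mA.

I_L ≈ 0.220 mA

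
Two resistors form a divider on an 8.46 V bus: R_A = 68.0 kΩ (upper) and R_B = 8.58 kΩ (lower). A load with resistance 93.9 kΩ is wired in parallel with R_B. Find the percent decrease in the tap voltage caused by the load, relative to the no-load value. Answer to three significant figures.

The divider's output (Thévenin) resistance is R_A‖R_B = 7.619 kΩ.
Fractional drop under load = R_th/(R_th + R_L) = 7.619 / (7.619 + 93.9) = 0.07505.
So the output falls by 7.50 %.

7.50 %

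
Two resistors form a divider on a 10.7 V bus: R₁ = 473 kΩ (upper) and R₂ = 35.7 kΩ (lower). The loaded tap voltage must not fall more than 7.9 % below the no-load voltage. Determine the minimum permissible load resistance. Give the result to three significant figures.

R_L(min) ≈ 387 kΩ

Output resistance R_th = R₁‖R₂ = (473 × 35.7)/508.7 = 33.19 kΩ.
The fractional drop is R_th/(R_th + R_L); requiring this ≤ 0.0790 gives R_L ≥ R_th(1/0.0790 − 1) = 33.19 × 11.66 = 387 kΩ.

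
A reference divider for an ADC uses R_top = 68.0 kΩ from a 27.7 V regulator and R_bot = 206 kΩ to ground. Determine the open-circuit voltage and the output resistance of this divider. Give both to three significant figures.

V_th is the open-circuit tap voltage: 27.7 × 206/(68.0 + 206) = 20.8 V.
With the supply zeroed, R_top and R_bot appear in parallel from the tap: R_th = R_top‖R_bot = (68.0 × 206)/274.0 = 51.1 kΩ.

V_th = 20.8 V, R_th = 51.1 kΩ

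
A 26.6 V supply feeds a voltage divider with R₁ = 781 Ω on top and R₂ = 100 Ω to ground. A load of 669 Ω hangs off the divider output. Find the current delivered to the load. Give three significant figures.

I_L ≈ 3.99 mA

R₂‖R_L = 87.00 Ω; V_out = 26.6 × 87.00/868.0 = 2.666 V.
I_L = V_out / R_L = 2.666 / 669 Ω = 3.99 mA.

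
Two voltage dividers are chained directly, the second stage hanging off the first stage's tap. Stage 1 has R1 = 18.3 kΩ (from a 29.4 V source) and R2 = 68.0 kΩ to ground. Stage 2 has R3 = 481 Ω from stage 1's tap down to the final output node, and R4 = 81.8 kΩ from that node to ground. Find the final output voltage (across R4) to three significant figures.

V_out ≈ 19.6 V

Stage 2 presents R3+R4 = 82280 Ω as a load on stage 1's tap.
Stage 1's lower leg becomes R2‖(R3+R4) = 37230 Ω, so V_mid = 29.4 × 37230/55530 = 19.71 V.
Stage 2 is itself unloaded: V_out = V_mid × R4/(R3+R4) = 19.71 × 81800/82280 = 19.6 V.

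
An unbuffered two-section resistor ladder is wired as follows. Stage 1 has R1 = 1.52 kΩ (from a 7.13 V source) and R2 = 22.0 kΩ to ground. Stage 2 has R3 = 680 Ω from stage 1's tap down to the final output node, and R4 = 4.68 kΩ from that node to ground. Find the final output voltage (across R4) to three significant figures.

Stage 2 presents R3+R4 = 5360 Ω as a load on stage 1's tap.
Stage 1's lower leg becomes R2‖(R3+R4) = 4310 Ω, so V_mid = 7.13 × 4310/5830 = 5.271 V.
Stage 2 is itself unloaded: V_out = V_mid × R4/(R3+R4) = 5.271 × 4680/5360 = 4.60 V.

V_out ≈ 4.60 V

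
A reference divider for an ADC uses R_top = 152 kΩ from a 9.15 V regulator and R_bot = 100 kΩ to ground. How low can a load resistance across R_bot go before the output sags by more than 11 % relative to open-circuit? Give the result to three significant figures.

Output resistance R_th = R_top‖R_bot = (152 × 100)/252.0 = 60.32 kΩ.
The fractional drop is R_th/(R_th + R_L); requiring this ≤ 0.110 gives R_L ≥ R_th(1/0.110 − 1) = 60.32 × 8.091 = 488 kΩ.

R_L(min) ≈ 488 kΩ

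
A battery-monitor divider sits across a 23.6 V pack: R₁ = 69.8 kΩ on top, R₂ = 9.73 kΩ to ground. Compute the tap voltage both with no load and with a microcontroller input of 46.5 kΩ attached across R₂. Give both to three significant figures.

Unloaded: 2.89 V; loaded: 2.44 V

Open-circuit: V = 23.6 × 9.73/(69.8 + 9.73) = 2.89 V.
With the load, R₂ becomes R₂‖R_L = 8.046 kΩ, so V = 23.6 × 8.046/77.85 = 2.44 V.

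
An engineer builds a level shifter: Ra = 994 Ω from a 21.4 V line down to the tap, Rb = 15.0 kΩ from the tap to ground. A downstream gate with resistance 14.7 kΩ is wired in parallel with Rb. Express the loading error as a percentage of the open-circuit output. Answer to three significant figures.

5.96 %

The divider's output (Thévenin) resistance is Ra‖Rb = 932.2 Ω.
Fractional drop under load = R_th/(R_th + R_L) = 932.2 / (932.2 + 14700) = 0.05963.
So the output falls by 5.96 %.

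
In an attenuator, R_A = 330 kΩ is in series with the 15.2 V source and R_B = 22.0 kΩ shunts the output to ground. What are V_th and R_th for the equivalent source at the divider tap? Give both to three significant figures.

V_th is the open-circuit tap voltage: 15.2 × 22.0/(330 + 22.0) = 0.950 V.
With the supply zeroed, R_A and R_B appear in parallel from the tap: R_th = R_A‖R_B = (330 × 22.0)/352.0 = 20.6 kΩ.

V_th = 0.950 V, R_th = 20.6 kΩ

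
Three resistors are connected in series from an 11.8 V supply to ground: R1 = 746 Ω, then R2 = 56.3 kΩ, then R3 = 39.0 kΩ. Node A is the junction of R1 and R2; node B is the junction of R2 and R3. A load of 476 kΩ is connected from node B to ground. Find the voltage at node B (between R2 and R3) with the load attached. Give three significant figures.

V ≈ 4.57 V

At node B, R3 is in parallel with the load: R3‖R_L = 36050 Ω.
Below node A the resistance is R2 + (R3‖R_L) = 92350 Ω, so V_A = 11.8 × 92350/93090 = 11.71 V.
Then V_B = V_A × (R3‖R_L)/(R2 + R3‖R_L) = 11.71 × 36050/92350 = 4.57 V.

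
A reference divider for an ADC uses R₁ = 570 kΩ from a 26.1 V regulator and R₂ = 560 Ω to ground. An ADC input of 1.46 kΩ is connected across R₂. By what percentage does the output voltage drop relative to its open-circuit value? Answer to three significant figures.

27.7 %

The divider's output (Thévenin) resistance is R₁‖R₂ = 559.5 Ω.
Fractional drop under load = R_th/(R_th + R_L) = 559.5 / (559.5 + 1460) = 0.2770.
So the output falls by 27.7 %.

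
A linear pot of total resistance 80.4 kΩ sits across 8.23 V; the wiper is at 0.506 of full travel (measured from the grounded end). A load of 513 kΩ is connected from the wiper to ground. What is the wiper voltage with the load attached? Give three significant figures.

V ≈ 4.01 V

The wiper splits the pot into (1−α)R = 39.72 kΩ above and αR = 40.68 kΩ below.
Lower section ‖ load = 37.69 kΩ.
V_wiper = 8.23 × 37.69/(39.72 + 37.69) = 4.01 V.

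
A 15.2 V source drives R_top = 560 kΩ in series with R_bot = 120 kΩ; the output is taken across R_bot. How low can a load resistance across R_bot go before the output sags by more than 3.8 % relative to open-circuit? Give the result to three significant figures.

R_L(min) ≈ 2.50 MΩ

Output resistance R_th = R_top‖R_bot = (560 × 120)/680.0 = 98.82 kΩ.
The fractional drop is R_th/(R_th + R_L); requiring this ≤ 0.0380 gives R_L ≥ R_th(1/0.0380 − 1) = 98.82 × 25.32 = 2.50 MΩ.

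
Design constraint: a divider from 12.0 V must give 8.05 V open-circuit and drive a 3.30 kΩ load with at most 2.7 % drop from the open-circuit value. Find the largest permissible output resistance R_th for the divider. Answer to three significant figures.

R_th ≤ 91.6 Ω

Loading drop = R_th/(R_th + R_L) ≤ 0.0270, so R_th ≤ R_L · ε/(1−ε) = 3.30 kΩ × 0.0270/0.9730 = 91.6 Ω.
(Any R1, R2 with R2/(R1+R2) = 0.671 and R1‖R2 ≤ 91.6 Ω will meet the spec.)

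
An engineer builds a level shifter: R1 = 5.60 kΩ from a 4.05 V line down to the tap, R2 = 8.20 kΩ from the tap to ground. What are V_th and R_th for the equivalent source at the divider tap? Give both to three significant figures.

V_th = 2.41 V, R_th = 3.33 kΩ

V_th is the open-circuit tap voltage: 4.05 × 8.20/(5.60 + 8.20) = 2.41 V.
With the supply zeroed, R1 and R2 appear in parallel from the tap: R_th = R1‖R2 = (5.60 × 8.20)/13.80 = 3.33 kΩ.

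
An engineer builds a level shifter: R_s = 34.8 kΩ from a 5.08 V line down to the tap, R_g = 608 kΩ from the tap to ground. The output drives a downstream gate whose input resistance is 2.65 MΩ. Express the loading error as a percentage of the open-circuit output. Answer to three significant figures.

The divider's output (Thévenin) resistance is R_s‖R_g = 32.92 kΩ.
Fractional drop under load = R_th/(R_th + R_L) = 32.92 / (32.92 + 2650) = 0.01227.
So the output falls by 1.23 %.

1.23 %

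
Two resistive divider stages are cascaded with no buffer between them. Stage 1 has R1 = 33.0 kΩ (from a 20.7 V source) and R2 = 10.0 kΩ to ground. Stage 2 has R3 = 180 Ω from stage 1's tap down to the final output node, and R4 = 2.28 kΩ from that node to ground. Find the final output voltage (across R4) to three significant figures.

Stage 2 presents R3+R4 = 2460 Ω as a load on stage 1's tap.
Stage 1's lower leg becomes R2‖(R3+R4) = 1974 Ω, so V_mid = 20.7 × 1974/34970 = 1.169 V.
Stage 2 is itself unloaded: V_out = V_mid × R4/(R3+R4) = 1.169 × 2280/2460 = 1.08 V.

V_out ≈ 1.08 V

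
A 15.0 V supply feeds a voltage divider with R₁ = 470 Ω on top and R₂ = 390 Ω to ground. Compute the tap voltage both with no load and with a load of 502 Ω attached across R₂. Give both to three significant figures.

Open-circuit: V = 15.0 × 390/(470 + 390) = 6.80 V.
With the load, R₂ becomes R₂‖R_L = 219.5 Ω, so V = 15.0 × 219.5/689.5 = 4.77 V.

Unloaded: 6.80 V; loaded: 4.77 V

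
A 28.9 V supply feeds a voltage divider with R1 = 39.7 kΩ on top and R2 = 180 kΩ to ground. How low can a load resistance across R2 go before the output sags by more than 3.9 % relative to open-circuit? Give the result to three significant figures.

Output resistance R_th = R1‖R2 = (39.7 × 180)/219.7 = 32.53 kΩ.
The fractional drop is R_th/(R_th + R_L); requiring this ≤ 0.0390 gives R_L ≥ R_th(1/0.0390 − 1) = 32.53 × 24.64 = 801 kΩ.

R_L(min) ≈ 801 kΩ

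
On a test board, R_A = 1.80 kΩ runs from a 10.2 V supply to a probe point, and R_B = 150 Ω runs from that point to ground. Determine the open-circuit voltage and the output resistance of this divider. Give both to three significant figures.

V_th = 0.785 V, R_th = 138 Ω

V_th is the open-circuit tap voltage: 10.2 × 150/(1800 + 150) = 0.785 V.
With the supply zeroed, R_A and R_B appear in parallel from the tap: R_th = R_A‖R_B = (1800 × 150)/1950 = 138 Ω.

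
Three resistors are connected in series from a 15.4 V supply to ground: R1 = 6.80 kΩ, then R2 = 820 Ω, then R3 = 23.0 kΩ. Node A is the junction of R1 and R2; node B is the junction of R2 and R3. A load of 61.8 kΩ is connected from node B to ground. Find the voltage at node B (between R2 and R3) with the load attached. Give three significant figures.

V ≈ 10.6 V

At node B, R3 is in parallel with the load: R3‖R_L = 16760 Ω.
Below node A the resistance is R2 + (R3‖R_L) = 17580 Ω, so V_A = 15.4 × 17580/24380 = 11.10 V.
Then V_B = V_A × (R3‖R_L)/(R2 + R3‖R_L) = 11.10 × 16760/17580 = 10.6 V.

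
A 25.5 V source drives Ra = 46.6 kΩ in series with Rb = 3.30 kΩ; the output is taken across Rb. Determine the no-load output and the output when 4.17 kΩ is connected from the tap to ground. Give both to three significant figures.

Open-circuit: V = 25.5 × 3.30/(46.6 + 3.30) = 1.69 V.
With the load, Rb becomes Rb‖R_L = 1.842 kΩ, so V = 25.5 × 1.842/48.44 = 0.970 V.

Unloaded: 1.69 V; loaded: 0.970 V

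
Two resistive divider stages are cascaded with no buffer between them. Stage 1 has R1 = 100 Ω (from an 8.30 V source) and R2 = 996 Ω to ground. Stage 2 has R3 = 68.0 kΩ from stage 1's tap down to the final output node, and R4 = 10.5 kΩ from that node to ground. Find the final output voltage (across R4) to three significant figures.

V_out ≈ 1.01 V

Stage 2 presents R3+R4 = 78500 Ω as a load on stage 1's tap.
Stage 1's lower leg becomes R2‖(R3+R4) = 983.5 Ω, so V_mid = 8.30 × 983.5/1084 = 7.534 V.
Stage 2 is itself unloaded: V_out = V_mid × R4/(R3+R4) = 7.534 × 10500/78500 = 1.01 V.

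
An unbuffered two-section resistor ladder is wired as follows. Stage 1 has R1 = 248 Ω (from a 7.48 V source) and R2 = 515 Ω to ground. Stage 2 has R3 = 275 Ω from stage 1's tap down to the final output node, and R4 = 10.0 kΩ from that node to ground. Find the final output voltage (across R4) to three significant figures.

Stage 2 presents R3+R4 = 10280 Ω as a load on stage 1's tap.
Stage 1's lower leg becomes R2‖(R3+R4) = 490.4 Ω, so V_mid = 7.48 × 490.4/738.4 = 4.968 V.
Stage 2 is itself unloaded: V_out = V_mid × R4/(R3+R4) = 4.968 × 10000/10280 = 4.83 V.

V_out ≈ 4.83 V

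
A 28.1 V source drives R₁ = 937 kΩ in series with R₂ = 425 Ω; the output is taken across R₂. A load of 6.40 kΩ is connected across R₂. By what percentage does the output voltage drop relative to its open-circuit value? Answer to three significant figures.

The divider's output (Thévenin) resistance is R₁‖R₂ = 424.8 Ω.
Fractional drop under load = R_th/(R_th + R_L) = 424.8 / (424.8 + 6400) = 0.06224.
So the output falls by 6.22 %.

6.22 %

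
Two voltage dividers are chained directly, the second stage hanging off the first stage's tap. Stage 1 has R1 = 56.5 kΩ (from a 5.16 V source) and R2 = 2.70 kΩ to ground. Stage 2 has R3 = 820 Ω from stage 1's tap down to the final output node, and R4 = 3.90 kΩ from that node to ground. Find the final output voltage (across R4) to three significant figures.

V_out ≈ 0.126 V

Stage 2 presents R3+R4 = 4720 Ω as a load on stage 1's tap.
Stage 1's lower leg becomes R2‖(R3+R4) = 1718 Ω, so V_mid = 5.16 × 1718/58220 = 0.1522 V.
Stage 2 is itself unloaded: V_out = V_mid × R4/(R3+R4) = 0.1522 × 3900/4720 = 0.126 V.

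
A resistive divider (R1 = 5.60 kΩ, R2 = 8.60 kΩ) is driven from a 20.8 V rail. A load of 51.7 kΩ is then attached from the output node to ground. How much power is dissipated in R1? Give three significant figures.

Total resistance from the source is R1 + (R2‖R_L) = 12.97 kΩ, so I = 20.8/12.97 kΩ = 1.603 mA.
P = I²·R1 = (1.603 mA)² × 5.60 kΩ = 14.4 mW.

P ≈ 14.4 mW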